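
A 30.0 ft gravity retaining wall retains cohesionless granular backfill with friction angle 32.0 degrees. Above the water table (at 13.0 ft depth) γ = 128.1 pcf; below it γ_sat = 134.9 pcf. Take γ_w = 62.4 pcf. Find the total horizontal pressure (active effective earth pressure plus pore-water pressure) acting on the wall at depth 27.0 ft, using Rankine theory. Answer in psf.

1700 psf

K_a = (1 − sin φ)/(1 + sin φ) = 0.3073.
γ' = 134.9 − 62.4 = 72.50 pcf.
Effective vertical stress at 27.0 ft: σ'_v = 128.1×13.0 + 72.50×14.0 = 2680 psf.
σ'_h = K_a σ'_v = 0.3073 × 2680 = 823.5 psf; u = γ_w × 14.0 = 873.6 psf.
Total σ_h = 823.5 + 873.6 = 1697 psf.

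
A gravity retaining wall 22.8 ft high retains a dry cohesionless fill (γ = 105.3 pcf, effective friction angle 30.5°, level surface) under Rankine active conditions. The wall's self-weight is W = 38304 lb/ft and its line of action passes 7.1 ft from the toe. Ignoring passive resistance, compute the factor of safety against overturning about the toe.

4.00

K_a = tan²(45° − 30.5°/2) = 0.3267.
P_a = ½K_aγH² = 0.5×0.3267×105.3×22.8² = 8941 lb/ft, acting at H/3 = 7.600 ft above the base.
Overturning moment M_o = P_a × H/3 = 8941 × 7.600 = 67950.
Resisting moment M_r = W × 7.1 = 38304 × 7.1 = 272000.
FS_overturning = M_r/M_o = 272000/67950 = 4.002.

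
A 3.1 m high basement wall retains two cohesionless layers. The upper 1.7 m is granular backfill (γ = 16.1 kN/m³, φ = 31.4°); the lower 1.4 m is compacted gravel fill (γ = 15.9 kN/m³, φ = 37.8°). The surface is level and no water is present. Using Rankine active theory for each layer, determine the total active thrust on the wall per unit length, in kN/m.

20.3 kN/m

K_a1 = tan²(45°−31.4°/2) = 0.3149; K_a2 = tan²(45°−37.8°/2) = 0.2400.
Layer 1: σ at base = K_a1 γ₁ h₁ = 8.619 kPa; P₁ = ½×8.619×1.7 = 7.326.
Layer 2: σ_v at top = γ₁h₁ = 27.37; σ_h top = K_a2×27.37 = 6.569; σ_h base = K_a2×(27.37+15.9×1.4) = 11.91.
P₂ = ½(6.569+11.91)×1.4 = 12.94. Total P_a = 7.326+12.94 = 20.26 kN/m.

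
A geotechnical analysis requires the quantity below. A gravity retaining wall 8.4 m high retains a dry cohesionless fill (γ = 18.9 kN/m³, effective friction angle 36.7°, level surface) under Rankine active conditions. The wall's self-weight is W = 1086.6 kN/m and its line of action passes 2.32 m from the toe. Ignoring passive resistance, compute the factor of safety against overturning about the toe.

K_a = tan²(45° − 36.7°/2) = 0.2519.
P_a = ½K_aγH² = 0.5×0.2519×18.9×8.4² = 167.9 kN/m, acting at H/3 = 2.800 m above the base.
Overturning moment M_o = P_a × H/3 = 167.9 × 2.800 = 470.2.
Resisting moment M_r = W × 2.32 = 1086.6 × 2.32 = 2521.
FS_overturning = M_r/M_o = 2521/470.2 = 5.361.

5.36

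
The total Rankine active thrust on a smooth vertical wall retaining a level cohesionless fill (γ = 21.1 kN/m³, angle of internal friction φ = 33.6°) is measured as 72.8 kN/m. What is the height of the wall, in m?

K_a = 0.2875. P_a = ½ K_a γ H² ⇒ H = √(2P_a/(K_a γ)).
H = √(2×72.8/(0.2875×21.1)) = 4.899 m.

4.90 m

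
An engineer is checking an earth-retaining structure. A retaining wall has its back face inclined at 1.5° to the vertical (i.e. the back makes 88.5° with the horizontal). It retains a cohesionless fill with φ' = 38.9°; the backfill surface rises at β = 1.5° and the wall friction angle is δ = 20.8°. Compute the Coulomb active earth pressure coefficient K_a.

0.222

K_a = sin²(α+φ) / [sin²α · sin(α−δ) · (1 + √{sin(φ+δ)sin(φ−β) / (sin(α−δ)sin(α+β))})²].
With α = 88.5°, φ = 38.9°, δ = 20.8°, β = 1.5°: K_a = 0.2222.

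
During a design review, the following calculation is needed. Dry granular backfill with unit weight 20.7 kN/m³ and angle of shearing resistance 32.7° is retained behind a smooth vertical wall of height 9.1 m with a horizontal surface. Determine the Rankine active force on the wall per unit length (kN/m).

256 kN/m

K_a = tan²(45° − φ/2) = 0.2985.
P_a = ½ K_a γ H² = 0.5 × 0.2985 × 20.7 × 9.1² = 255.8 kN/m.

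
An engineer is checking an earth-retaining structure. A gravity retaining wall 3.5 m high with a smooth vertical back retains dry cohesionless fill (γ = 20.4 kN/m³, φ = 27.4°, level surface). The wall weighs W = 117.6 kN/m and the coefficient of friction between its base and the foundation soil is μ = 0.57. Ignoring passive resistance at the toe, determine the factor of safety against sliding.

1.45

K_a = tan²(45° − 27.4°/2) = 0.3697.
P_a = ½K_aγH² = 0.5×0.3697×20.4×3.5² = 46.19 kN/m, acting at H/3 = 1.167 m above the base.
FS_sliding = μW / P_a = 0.57×117.6 / 46.19 = 1.451.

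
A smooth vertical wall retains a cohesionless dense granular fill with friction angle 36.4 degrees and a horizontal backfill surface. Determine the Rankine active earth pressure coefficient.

K_a = (1 − sin φ)/(1 + sin φ) = (1 − sin 36.4°)/(1 + sin 36.4°) = 0.2552.

0.255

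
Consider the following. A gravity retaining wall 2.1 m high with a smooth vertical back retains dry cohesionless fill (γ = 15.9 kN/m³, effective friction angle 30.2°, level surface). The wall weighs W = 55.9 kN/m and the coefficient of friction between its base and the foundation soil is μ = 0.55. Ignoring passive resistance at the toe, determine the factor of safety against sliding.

K_a = tan²(45° − 30.2°/2) = 0.3307.
P_a = ½K_aγH² = 0.5×0.3307×15.9×2.1² = 11.59 kN/m, acting at H/3 = 0.7000 m above the base.
FS_sliding = μW / P_a = 0.55×55.9 / 11.59 = 2.652.

2.65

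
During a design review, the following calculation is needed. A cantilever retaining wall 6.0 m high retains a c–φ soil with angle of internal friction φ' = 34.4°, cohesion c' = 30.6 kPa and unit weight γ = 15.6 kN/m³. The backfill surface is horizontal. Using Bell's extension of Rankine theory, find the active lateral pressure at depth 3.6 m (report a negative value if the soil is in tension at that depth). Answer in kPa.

K_a = (1 − sin φ)/(1 + sin φ) = 0.2780.
σ_a = K_a γ z − 2c√K_a = 0.2780×15.6×3.6 − 2×30.6×0.5272 = -16.66 kPa.

-16.7 kPa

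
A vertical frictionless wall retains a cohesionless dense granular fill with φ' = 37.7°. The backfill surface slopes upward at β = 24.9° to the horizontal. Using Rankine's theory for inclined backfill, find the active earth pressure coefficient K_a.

K_a = cos β · (cos β − √(cos²β − cos²φ)) / (cos β + √(cos²β − cos²φ)).
cos β = 0.9070, cos φ = 0.7912, √(cos²β − cos²φ) = 0.4435.
K_a = 0.9070 × (0.9070 − 0.4435)/(0.9070 + 0.4435) = 0.3113.

0.311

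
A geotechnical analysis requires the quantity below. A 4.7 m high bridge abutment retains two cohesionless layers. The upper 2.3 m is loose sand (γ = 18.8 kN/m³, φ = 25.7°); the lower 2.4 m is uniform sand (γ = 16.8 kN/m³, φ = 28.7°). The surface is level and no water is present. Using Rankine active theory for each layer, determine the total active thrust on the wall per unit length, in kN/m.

73.1 kN/m

K_a1 = tan²(45°−25.7°/2) = 0.3950; K_a2 = tan²(45°−28.7°/2) = 0.3511.
Layer 1: σ at base = K_a1 γ₁ h₁ = 17.08 kPa; P₁ = ½×17.08×2.3 = 19.64.
Layer 2: σ_v at top = γ₁h₁ = 43.24; σ_h top = K_a2×43.24 = 15.18; σ_h base = K_a2×(43.24+16.8×2.4) = 29.34.
P₂ = ½(15.18+29.34)×2.4 = 53.43. Total P_a = 19.64+53.43 = 73.07 kN/m.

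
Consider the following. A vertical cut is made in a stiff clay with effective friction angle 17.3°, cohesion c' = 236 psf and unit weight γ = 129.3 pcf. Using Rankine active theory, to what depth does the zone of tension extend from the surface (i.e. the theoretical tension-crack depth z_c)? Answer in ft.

K_a = tan²(45° − 17.3°/2) = 0.5416; √K_a = 0.7359.
The active pressure is zero where K_a γ z = 2c√K_a, so z_c = 2c/(γ√K_a) = 2×236/(129.3×0.7359) = 4.960 ft.

4.96 ft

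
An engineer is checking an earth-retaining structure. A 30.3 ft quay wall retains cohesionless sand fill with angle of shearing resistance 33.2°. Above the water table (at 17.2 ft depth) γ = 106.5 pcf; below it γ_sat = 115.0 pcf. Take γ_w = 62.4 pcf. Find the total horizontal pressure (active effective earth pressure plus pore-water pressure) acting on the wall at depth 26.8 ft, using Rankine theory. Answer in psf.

K_a = (1 − sin φ)/(1 + sin φ) = 0.2924.
γ' = 115.0 − 62.4 = 52.60 pcf.
Effective vertical stress at 26.8 ft: σ'_v = 106.5×17.2 + 52.60×9.60 = 2337 psf.
σ'_h = K_a σ'_v = 0.2924 × 2337 = 683.2 psf; u = γ_w × 9.60 = 599.0 psf.
Total σ_h = 683.2 + 599.0 = 1282 psf.

1280 psf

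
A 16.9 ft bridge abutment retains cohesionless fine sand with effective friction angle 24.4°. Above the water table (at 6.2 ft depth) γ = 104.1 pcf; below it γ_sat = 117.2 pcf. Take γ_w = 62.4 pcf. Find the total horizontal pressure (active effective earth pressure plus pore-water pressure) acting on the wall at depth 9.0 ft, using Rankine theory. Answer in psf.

507 psf

K_a = (1 − sin φ)/(1 + sin φ) = 0.4153.
γ' = 117.2 − 62.4 = 54.80 pcf.
Effective vertical stress at 9.0 ft: σ'_v = 104.1×6.2 + 54.80×2.80 = 798.9 psf.
σ'_h = K_a σ'_v = 0.4153 × 798.9 = 331.8 psf; u = γ_w × 2.80 = 174.7 psf.
Total σ_h = 331.8 + 174.7 = 506.5 psf.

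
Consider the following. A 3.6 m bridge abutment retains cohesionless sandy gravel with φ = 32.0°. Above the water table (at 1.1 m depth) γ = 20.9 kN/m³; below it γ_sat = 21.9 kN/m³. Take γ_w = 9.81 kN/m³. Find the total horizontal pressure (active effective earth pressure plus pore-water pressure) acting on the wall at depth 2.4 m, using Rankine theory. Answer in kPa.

24.6 kPa

K_a = (1 − sin φ)/(1 + sin φ) = 0.3073.
γ' = 21.9 − 9.81 = 12.09 kN/m³.
Effective vertical stress at 2.4 m: σ'_v = 20.9×1.1 + 12.09×1.30 = 38.71 kPa.
σ'_h = K_a σ'_v = 0.3073 × 38.71 = 11.89 kPa; u = γ_w × 1.30 = 12.75 kPa.
Total σ_h = 11.89 + 12.75 = 24.65 kPa.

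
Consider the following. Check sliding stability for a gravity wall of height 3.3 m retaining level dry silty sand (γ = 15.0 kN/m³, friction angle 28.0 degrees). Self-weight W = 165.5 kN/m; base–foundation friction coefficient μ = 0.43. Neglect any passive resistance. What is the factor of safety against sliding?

K_a = tan²(45° − 28.0°/2) = 0.3610.
P_a = ½K_aγH² = 0.5×0.3610×15.0×3.3² = 29.49 kN/m, acting at H/3 = 1.100 m above the base.
FS_sliding = μW / P_a = 0.43×165.5 / 29.49 = 2.413.

2.41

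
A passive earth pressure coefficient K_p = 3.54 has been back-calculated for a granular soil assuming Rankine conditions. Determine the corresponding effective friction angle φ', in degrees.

K_p = (1+sin φ)/(1−sin φ) ⇒ sin φ = (K_p − 1)/(K_p + 1) = 0.5595.
φ = arcsin(0.5595) = 34.02°.

34.0°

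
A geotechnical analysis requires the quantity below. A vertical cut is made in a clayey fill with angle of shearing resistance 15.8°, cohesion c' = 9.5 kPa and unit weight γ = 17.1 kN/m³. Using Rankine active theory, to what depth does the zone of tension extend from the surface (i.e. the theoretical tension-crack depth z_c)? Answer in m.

K_a = tan²(45° − 15.8°/2) = 0.5720; √K_a = 0.7563.
The active pressure is zero where K_a γ z = 2c√K_a, so z_c = 2c/(γ√K_a) = 2×9.5/(17.1×0.7563) = 1.469 m.

1.47 m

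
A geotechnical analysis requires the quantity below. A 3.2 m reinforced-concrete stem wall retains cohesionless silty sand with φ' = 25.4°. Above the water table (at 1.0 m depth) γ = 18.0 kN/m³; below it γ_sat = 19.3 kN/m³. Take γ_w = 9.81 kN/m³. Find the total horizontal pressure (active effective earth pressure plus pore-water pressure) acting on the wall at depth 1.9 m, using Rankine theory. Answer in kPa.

K_a = (1 − sin φ)/(1 + sin φ) = 0.3996.
γ' = 19.3 − 9.81 = 9.490 kN/m³.
Effective vertical stress at 1.9 m: σ'_v = 18.0×1.0 + 9.490×0.900 = 26.54 kPa.
σ'_h = K_a σ'_v = 0.3996 × 26.54 = 10.61 kPa; u = γ_w × 0.900 = 8.829 kPa.
Total σ_h = 10.61 + 8.829 = 19.44 kPa.

19.4 kPa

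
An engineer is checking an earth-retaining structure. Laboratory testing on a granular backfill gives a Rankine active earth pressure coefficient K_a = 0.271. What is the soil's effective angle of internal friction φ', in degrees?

35.0°

K_a = tan²(45° − φ/2) ⇒ 45° − φ/2 = arctan(√0.271) = 27.50°.
φ = 2(45° − 27.50°) = 35.00°.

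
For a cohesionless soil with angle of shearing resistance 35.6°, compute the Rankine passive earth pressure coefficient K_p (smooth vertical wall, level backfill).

K_p = (1 + sin φ)/(1 − sin φ) = tan²(45° + 35.6°/2) = 3.786.

3.79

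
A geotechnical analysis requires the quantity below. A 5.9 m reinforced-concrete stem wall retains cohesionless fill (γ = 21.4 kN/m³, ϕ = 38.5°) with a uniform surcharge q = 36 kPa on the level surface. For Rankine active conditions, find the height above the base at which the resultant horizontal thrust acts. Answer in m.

K_a = 0.2327.
Triangular part P₁ = ½K_aγH² = 86.66 at H/3 = 1.967 m; rectangular part P₂ = K_a q H = 49.42 at H/2 = 2.950 m.
ȳ = (P₁·1.967 + P₂·2.950)/(P₁+P₂) = 2.324 m.

2.32 m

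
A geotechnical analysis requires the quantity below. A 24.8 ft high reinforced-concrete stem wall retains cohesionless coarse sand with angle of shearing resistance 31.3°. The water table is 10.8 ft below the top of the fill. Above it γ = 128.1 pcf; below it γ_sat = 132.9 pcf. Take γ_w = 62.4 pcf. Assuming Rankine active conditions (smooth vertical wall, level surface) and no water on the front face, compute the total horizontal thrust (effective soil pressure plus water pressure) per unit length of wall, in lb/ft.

K_a = tan²(45° − φ/2) = 0.3162.
γ' = 132.9 − 62.4 = 70.50 pcf. Depth below WT = 14.0 ft.
σ'_h at WT = K_a γ d_w = 437.5 psf; at base = 437.5 + K_a γ' × 14.0 = 749.6 psf.
P₁ (0–10.8 ft) = ½×437.5×10.8 = 2362. P₂ (10.8–24.8 ft) = ½(437.5+749.6)×14.0 = 8309.
P_w = ½ γ_w h₂² = 0.5×62.4×14.0² = 6115. Total = 2362+8309+6115 = 16790 lb/ft.

16800 lb/ft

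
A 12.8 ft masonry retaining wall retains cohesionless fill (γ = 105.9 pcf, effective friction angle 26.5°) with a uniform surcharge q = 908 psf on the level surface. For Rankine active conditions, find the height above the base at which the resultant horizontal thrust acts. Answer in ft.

K_a = 0.3829.
Triangular part P₁ = ½K_aγH² = 3322 at H/3 = 4.267 ft; rectangular part P₂ = K_a q H = 4451 at H/2 = 6.400 ft.
ȳ = (P₁·4.267 + P₂·6.400)/(P₁+P₂) = 5.488 ft.

5.49 ft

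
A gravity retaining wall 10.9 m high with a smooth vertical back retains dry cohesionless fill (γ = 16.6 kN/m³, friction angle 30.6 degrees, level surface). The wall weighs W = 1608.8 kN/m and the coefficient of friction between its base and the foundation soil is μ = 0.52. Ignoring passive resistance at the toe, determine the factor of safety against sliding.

2.61

K_a = tan²(45° − 30.6°/2) = 0.3253.
P_a = ½K_aγH² = 0.5×0.3253×16.6×10.9² = 320.8 kN/m, acting at H/3 = 3.633 m above the base.
FS_sliding = μW / P_a = 0.52×1608.8 / 320.8 = 2.608.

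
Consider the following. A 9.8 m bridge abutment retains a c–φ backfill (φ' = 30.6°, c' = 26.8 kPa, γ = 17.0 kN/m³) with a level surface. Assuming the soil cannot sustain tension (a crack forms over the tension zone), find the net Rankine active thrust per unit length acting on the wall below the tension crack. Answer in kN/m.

50.5 kN/m

K_a = 0.3253; √K_a = 0.5704.
Tension-crack depth z_c = 2c/(γ√K_a) = 2×26.8/(17.0×0.5704) = 5.528 m.
σ_a at base = K_a γ H − 2c√K_a = 0.3253×17.0×9.8 − 2×26.8×0.5704 = 23.63 kPa.
P_a = ½ × 23.63 × (H − z_c) = 0.5×23.63×4.272 = 50.48 kN/m.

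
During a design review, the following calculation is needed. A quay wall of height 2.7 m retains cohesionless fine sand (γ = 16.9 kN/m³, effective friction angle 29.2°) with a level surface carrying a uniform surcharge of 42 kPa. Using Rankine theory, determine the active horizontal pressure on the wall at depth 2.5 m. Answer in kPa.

K_a = (1 − sin φ)/(1 + sin φ) = 0.3442.
σ_v = γz + q = 16.9 × 2.5 + 42 = 84.25 kPa.
σ_h = K_a σ_v = 0.3442 × 84.25 = 29.00 kPa.

29.0 kPa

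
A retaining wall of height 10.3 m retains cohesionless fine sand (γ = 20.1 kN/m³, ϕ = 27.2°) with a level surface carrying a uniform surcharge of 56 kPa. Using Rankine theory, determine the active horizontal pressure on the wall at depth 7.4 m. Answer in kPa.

K_a = (1 − sin φ)/(1 + sin φ) = 0.3726.
σ_v = γz + q = 20.1 × 7.4 + 56 = 204.7 kPa.
σ_h = K_a σ_v = 0.3726 × 204.7 = 76.28 kPa.

76.3 kPa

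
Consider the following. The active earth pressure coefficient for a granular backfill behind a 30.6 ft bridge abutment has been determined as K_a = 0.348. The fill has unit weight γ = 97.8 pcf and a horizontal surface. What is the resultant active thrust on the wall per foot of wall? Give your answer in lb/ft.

P = ½ K_a γ H² = 0.5 × 0.348 × 97.8 × 30.6² = 15930 lb/ft.

15900 lb/ft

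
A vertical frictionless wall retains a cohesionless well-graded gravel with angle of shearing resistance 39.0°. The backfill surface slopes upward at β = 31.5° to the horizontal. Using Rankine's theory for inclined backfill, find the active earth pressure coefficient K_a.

0.356

K_a = cos β · (cos β − √(cos²β − cos²φ)) / (cos β + √(cos²β − cos²φ)).
cos β = 0.8526, cos φ = 0.7771, √(cos²β − cos²φ) = 0.3508.
K_a = 0.8526 × (0.8526 − 0.3508)/(0.8526 + 0.3508) = 0.3556.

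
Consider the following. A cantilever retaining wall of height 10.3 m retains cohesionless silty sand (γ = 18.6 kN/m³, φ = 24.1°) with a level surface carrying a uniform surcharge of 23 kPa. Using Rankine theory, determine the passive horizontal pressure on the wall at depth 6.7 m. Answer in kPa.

351 kPa

K_p = (1 + sin φ)/(1 − sin φ) = 2.380.
σ_v = γz + q = 18.6 × 6.7 + 23 = 147.6 kPa.
σ_h = K_p σ_v = 2.380 × 147.6 = 351.4 kPa.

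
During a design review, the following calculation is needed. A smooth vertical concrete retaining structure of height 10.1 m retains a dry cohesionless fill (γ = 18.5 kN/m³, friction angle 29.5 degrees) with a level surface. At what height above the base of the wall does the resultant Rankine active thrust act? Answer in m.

3.37 m

K_a = 0.3401.
The pressure distribution is triangular, so the resultant acts at H/3 above the base = 10.1/3 = 3.367 m.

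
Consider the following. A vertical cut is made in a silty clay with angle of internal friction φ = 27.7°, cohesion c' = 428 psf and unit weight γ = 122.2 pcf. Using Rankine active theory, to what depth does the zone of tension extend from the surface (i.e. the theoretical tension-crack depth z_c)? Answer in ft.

K_a = tan²(45° − 27.7°/2) = 0.3653; √K_a = 0.6044.
The active pressure is zero where K_a γ z = 2c√K_a, so z_c = 2c/(γ√K_a) = 2×428/(122.2×0.6044) = 11.59 ft.

11.6 ft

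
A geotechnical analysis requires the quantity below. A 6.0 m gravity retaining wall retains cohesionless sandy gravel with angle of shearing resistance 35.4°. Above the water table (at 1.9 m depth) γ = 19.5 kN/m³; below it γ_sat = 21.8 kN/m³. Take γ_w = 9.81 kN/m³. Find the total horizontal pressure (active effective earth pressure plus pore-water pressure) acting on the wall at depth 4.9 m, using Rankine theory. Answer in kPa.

48.9 kPa

K_a = (1 − sin φ)/(1 + sin φ) = 0.2664.
γ' = 21.8 − 9.81 = 11.99 kN/m³.
Effective vertical stress at 4.9 m: σ'_v = 19.5×1.9 + 11.99×3.00 = 73.02 kPa.
σ'_h = K_a σ'_v = 0.2664 × 73.02 = 19.45 kPa; u = γ_w × 3.00 = 29.43 kPa.
Total σ_h = 19.45 + 29.43 = 48.88 kPa.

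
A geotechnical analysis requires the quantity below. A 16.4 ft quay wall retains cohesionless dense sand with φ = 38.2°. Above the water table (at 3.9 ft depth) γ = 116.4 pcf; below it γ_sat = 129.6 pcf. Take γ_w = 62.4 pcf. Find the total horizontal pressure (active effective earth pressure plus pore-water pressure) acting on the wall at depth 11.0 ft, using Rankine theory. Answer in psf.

663 psf

K_a = (1 − sin φ)/(1 + sin φ) = 0.2358.
γ' = 129.6 − 62.4 = 67.20 pcf.
Effective vertical stress at 11.0 ft: σ'_v = 116.4×3.9 + 67.20×7.10 = 931.1 psf.
σ'_h = K_a σ'_v = 0.2358 × 931.1 = 219.5 psf; u = γ_w × 7.10 = 443.0 psf.
Total σ_h = 219.5 + 443.0 = 662.6 psf.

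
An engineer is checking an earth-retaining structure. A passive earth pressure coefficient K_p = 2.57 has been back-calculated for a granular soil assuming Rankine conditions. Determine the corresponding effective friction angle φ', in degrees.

26.1°

K_p = (1+sin φ)/(1−sin φ) ⇒ sin φ = (K_p − 1)/(K_p + 1) = 0.4398.
φ = arcsin(0.4398) = 26.09°.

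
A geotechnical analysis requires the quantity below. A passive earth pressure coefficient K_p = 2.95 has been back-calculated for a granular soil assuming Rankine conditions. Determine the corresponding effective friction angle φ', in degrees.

K_p = (1+sin φ)/(1−sin φ) ⇒ sin φ = (K_p − 1)/(K_p + 1) = 0.4937.
φ = arcsin(0.4937) = 29.58°.

29.6°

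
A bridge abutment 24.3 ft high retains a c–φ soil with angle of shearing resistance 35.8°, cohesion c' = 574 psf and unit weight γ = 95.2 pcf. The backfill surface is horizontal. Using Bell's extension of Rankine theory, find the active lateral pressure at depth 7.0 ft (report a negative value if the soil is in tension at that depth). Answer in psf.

-413 psf

K_a = (1 − sin φ)/(1 + sin φ) = 0.2619.
σ_a = K_a γ z − 2c√K_a = 0.2619×95.2×7.0 − 2×574×0.5117 = -413.0 psf.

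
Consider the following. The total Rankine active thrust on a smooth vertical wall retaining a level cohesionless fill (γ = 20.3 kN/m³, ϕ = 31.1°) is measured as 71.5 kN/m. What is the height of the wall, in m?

K_a = 0.3188. P_a = ½ K_a γ H² ⇒ H = √(2P_a/(K_a γ)).
H = √(2×71.5/(0.3188×20.3)) = 4.701 m.

4.70 m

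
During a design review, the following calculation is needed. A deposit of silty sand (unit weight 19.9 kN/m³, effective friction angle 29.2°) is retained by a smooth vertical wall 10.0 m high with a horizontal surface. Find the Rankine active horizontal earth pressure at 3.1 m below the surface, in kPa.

K_a = (1 − sin φ)/(1 + sin φ) = 0.3442.
σ_h = K_a γ z = 0.3442 × 19.9 × 3.1 = 21.23 kPa.

21.2 kPa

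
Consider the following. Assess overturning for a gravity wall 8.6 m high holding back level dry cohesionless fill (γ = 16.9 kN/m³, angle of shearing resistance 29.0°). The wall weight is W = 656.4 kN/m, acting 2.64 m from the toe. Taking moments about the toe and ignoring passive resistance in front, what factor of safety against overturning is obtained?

2.79

K_a = tan²(45° − 29.0°/2) = 0.3470.
P_a = ½K_aγH² = 0.5×0.3470×16.9×8.6² = 216.8 kN/m, acting at H/3 = 2.867 m above the base.
Overturning moment M_o = P_a × H/3 = 216.8 × 2.867 = 621.6.
Resisting moment M_r = W × 2.64 = 656.4 × 2.64 = 1733.
FS_overturning = M_r/M_o = 1733/621.6 = 2.788.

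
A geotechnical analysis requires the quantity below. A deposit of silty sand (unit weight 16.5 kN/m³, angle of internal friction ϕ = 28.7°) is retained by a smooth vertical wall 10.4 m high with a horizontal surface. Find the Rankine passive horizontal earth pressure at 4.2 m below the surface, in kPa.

197 kPa

K_p = (1 + sin φ)/(1 − sin φ) = 2.848.
σ_h = K_p γ z = 2.848 × 16.5 × 4.2 = 197.4 kPa.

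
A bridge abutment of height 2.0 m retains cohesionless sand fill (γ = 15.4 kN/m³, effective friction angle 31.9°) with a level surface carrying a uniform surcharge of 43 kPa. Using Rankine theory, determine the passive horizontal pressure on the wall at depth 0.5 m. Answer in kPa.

164 kPa

K_p = (1 + sin φ)/(1 − sin φ) = 3.241.
σ_v = γz + q = 15.4 × 0.5 + 43 = 50.70 kPa.
σ_h = K_p σ_v = 3.241 × 50.70 = 164.3 kPa.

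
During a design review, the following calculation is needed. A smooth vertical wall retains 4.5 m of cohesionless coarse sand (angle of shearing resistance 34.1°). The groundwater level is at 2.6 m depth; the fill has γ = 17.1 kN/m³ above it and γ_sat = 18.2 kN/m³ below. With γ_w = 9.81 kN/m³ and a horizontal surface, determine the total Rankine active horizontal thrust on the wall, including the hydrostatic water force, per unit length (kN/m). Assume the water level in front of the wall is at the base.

62.0 kN/m

K_a = tan²(45° − φ/2) = 0.2815.
γ' = 18.2 − 9.81 = 8.390 kN/m³. Depth below WT = 1.9 m.
σ'_h at WT = K_a γ d_w = 12.52 kPa; at base = 12.52 + K_a γ' × 1.9 = 17.00 kPa.
P₁ (0–2.6 m) = ½×12.52×2.6 = 16.27. P₂ (2.6–4.5 m) = ½(12.52+17.00)×1.9 = 28.05.
P_w = ½ γ_w h₂² = 0.5×9.81×1.9² = 17.71. Total = 16.27+28.05+17.71 = 62.02 kN/m.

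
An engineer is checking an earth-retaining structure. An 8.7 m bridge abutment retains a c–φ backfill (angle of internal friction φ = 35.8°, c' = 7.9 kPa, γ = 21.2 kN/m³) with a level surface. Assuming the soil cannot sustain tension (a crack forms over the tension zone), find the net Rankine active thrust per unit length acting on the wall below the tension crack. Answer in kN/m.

K_a = 0.2619; √K_a = 0.5117.
Tension-crack depth z_c = 2c/(γ√K_a) = 2×7.9/(21.2×0.5117) = 1.456 m.
σ_a at base = K_a γ H − 2c√K_a = 0.2619×21.2×8.7 − 2×7.9×0.5117 = 40.21 kPa.
P_a = ½ × 40.21 × (H − z_c) = 0.5×40.21×7.244 = 145.6 kN/m.

146 kN/m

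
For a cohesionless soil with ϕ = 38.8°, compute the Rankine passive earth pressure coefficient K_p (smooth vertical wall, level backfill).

K_p = (1 + sin φ)/(1 − sin φ) = tan²(45° + 38.8°/2) = 4.356.

4.36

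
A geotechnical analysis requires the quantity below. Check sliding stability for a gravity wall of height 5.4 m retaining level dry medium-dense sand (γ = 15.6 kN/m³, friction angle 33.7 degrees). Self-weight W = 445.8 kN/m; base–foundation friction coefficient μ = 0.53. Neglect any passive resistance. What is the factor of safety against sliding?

K_a = tan²(45° − 33.7°/2) = 0.2863.
P_a = ½K_aγH² = 0.5×0.2863×15.6×5.4² = 65.12 kN/m, acting at H/3 = 1.800 m above the base.
FS_sliding = μW / P_a = 0.53×445.8 / 65.12 = 3.628.

3.63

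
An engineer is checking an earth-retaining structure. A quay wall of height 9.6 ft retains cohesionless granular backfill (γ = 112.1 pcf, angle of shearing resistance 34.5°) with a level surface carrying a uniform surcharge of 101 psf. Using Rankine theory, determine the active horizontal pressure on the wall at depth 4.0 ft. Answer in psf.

K_a = (1 − sin φ)/(1 + sin φ) = 0.2768.
σ_v = γz + q = 112.1 × 4.0 + 101 = 549.4 psf.
σ_h = K_a σ_v = 0.2768 × 549.4 = 152.1 psf.

152 psf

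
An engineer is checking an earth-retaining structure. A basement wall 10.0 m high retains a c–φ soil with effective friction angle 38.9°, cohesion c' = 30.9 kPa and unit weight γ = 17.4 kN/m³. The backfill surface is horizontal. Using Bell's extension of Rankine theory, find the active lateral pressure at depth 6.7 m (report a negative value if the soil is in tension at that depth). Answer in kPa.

K_a = (1 − sin φ)/(1 + sin φ) = 0.2285.
σ_a = K_a γ z − 2c√K_a = 0.2285×17.4×6.7 − 2×30.9×0.4780 = -2.901 kPa.

-2.90 kPa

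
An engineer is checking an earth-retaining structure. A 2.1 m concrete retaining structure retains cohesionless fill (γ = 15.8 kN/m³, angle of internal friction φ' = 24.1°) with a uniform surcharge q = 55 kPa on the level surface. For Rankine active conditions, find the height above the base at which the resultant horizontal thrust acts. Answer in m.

K_a = 0.4201.
Triangular part P₁ = ½K_aγH² = 14.64 at H/3 = 0.7000 m; rectangular part P₂ = K_a q H = 48.52 at H/2 = 1.050 m.
ȳ = (P₁·0.7000 + P₂·1.050)/(P₁+P₂) = 0.9689 m.

0.969 m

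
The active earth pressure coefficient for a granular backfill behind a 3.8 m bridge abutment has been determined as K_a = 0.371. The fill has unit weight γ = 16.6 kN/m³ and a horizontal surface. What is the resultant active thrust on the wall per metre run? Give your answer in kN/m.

P = ½ K_a γ H² = 0.5 × 0.371 × 16.6 × 3.8² = 44.47 kN/m.

44.5 kN/m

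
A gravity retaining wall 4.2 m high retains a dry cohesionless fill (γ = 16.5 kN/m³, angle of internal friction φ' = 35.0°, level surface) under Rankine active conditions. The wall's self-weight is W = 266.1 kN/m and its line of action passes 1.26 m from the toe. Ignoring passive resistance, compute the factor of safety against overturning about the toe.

6.07

K_a = tan²(45° − 35.0°/2) = 0.2710.
P_a = ½K_aγH² = 0.5×0.2710×16.5×4.2² = 39.44 kN/m, acting at H/3 = 1.400 m above the base.
Overturning moment M_o = P_a × H/3 = 39.44 × 1.400 = 55.21.
Resisting moment M_r = W × 1.26 = 266.1 × 1.26 = 335.3.
FS_overturning = M_r/M_o = 335.3/55.21 = 6.073.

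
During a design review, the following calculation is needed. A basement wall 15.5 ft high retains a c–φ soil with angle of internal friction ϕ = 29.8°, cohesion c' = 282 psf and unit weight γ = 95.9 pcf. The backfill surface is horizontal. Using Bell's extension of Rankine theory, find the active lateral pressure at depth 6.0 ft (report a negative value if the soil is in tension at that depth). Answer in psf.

K_a = (1 − sin φ)/(1 + sin φ) = 0.3360.
σ_a = K_a γ z − 2c√K_a = 0.3360×95.9×6.0 − 2×282×0.5797 = -133.6 psf.

-134 psf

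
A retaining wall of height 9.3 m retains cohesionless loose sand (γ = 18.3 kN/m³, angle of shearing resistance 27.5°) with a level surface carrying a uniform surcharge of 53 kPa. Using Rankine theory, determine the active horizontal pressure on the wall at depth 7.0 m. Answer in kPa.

66.7 kPa

K_a = (1 − sin φ)/(1 + sin φ) = 0.3682.
σ_v = γz + q = 18.3 × 7.0 + 53 = 181.1 kPa.
σ_h = K_a σ_v = 0.3682 × 181.1 = 66.69 kPa.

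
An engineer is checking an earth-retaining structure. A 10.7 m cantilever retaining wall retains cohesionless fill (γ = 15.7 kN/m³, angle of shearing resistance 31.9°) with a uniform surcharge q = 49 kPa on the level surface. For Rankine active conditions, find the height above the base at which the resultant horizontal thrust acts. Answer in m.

K_a = 0.3085.
Triangular part P₁ = ½K_aγH² = 277.3 at H/3 = 3.567 m; rectangular part P₂ = K_a q H = 161.8 at H/2 = 5.350 m.
ȳ = (P₁·3.567 + P₂·5.350)/(P₁+P₂) = 4.224 m.

4.22 m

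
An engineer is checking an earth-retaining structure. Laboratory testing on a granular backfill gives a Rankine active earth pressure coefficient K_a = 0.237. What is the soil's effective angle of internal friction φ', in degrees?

K_a = tan²(45° − φ/2) ⇒ 45° − φ/2 = arctan(√0.237) = 25.96°.
φ = 2(45° − 25.96°) = 38.08°.

38.1°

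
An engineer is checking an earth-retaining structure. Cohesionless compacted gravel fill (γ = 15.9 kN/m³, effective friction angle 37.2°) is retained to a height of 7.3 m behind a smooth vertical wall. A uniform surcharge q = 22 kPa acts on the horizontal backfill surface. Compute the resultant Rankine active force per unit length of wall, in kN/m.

K_a = tan²(45° − φ/2) = 0.2464.
Soil triangle: ½ K_a γ H² = 0.5×0.2464×15.9×7.3² = 104.4 kN/m.
Surcharge rectangle: K_a q H = 0.2464×22×7.3 = 39.57 kN/m.
Total = 104.4 + 39.57 = 144.0 kN/m.

144 kN/m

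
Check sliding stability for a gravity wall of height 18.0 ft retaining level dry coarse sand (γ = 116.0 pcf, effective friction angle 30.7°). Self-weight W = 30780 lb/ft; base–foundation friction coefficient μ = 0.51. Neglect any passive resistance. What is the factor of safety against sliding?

2.58

K_a = tan²(45° − 30.7°/2) = 0.3240.
P_a = ½K_aγH² = 0.5×0.3240×116.0×18.0² = 6089 lb/ft, acting at H/3 = 6.000 ft above the base.
FS_sliding = μW / P_a = 0.51×30780 / 6089 = 2.578.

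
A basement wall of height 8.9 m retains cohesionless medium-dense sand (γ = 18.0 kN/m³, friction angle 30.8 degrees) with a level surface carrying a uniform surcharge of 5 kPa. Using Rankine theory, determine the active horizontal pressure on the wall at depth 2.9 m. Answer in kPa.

K_a = (1 − sin φ)/(1 + sin φ) = 0.3227.
σ_v = γz + q = 18.0 × 2.9 + 5 = 57.20 kPa.
σ_h = K_a σ_v = 0.3227 × 57.20 = 18.46 kPa.

18.5 kPa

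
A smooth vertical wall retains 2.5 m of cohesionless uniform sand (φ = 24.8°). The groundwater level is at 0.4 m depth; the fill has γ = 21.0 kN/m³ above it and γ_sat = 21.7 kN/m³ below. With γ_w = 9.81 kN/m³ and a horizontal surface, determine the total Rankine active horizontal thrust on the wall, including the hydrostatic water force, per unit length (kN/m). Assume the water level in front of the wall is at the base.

40.3 kN/m

K_a = tan²(45° − φ/2) = 0.4090.
γ' = 21.7 − 9.81 = 11.89 kN/m³. Depth below WT = 2.1 m.
σ'_h at WT = K_a γ d_w = 3.436 kPa; at base = 3.436 + K_a γ' × 2.1 = 13.65 kPa.
P₁ (0–0.4 m) = ½×3.436×0.4 = 0.6871. P₂ (0.4–2.5 m) = ½(3.436+13.65)×2.1 = 17.94.
P_w = ½ γ_w h₂² = 0.5×9.81×2.1² = 21.63. Total = 0.6871+17.94+21.63 = 40.26 kN/m.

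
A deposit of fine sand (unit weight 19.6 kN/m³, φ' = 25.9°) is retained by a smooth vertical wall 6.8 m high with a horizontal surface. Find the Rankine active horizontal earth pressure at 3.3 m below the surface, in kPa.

K_a = (1 − sin φ)/(1 + sin φ) = 0.3920.
σ_h = K_a γ z = 0.3920 × 19.6 × 3.3 = 25.35 kPa.

25.4 kPa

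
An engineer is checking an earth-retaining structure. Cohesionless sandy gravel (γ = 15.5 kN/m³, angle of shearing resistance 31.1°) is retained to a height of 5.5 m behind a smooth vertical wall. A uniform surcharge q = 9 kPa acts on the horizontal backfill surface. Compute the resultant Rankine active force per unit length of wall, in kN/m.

90.5 kN/m

K_a = tan²(45° − φ/2) = 0.3188.
Soil triangle: ½ K_a γ H² = 0.5×0.3188×15.5×5.5² = 74.74 kN/m.
Surcharge rectangle: K_a q H = 0.3188×9×5.5 = 15.78 kN/m.
Total = 74.74 + 15.78 = 90.52 kN/m.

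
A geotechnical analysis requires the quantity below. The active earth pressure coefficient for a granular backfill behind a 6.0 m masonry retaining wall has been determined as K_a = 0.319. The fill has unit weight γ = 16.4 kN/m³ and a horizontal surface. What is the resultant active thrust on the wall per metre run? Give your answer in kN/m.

P = ½ K_a γ H² = 0.5 × 0.319 × 16.4 × 6.0² = 94.17 kN/m.

94.2 kN/m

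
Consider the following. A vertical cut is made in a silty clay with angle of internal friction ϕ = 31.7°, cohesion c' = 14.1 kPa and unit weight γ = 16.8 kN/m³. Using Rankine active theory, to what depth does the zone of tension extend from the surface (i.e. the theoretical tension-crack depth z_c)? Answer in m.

3.01 m

K_a = tan²(45° − 31.7°/2) = 0.3111; √K_a = 0.5577.
The active pressure is zero where K_a γ z = 2c√K_a, so z_c = 2c/(γ√K_a) = 2×14.1/(16.8×0.5577) = 3.010 m.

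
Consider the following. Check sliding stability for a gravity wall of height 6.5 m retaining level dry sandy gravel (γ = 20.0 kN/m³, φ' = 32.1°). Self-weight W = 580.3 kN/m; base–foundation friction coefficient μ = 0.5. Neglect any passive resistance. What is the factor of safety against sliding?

K_a = tan²(45° − 32.1°/2) = 0.3060.
P_a = ½K_aγH² = 0.5×0.3060×20.0×6.5² = 129.3 kN/m, acting at H/3 = 2.167 m above the base.
FS_sliding = μW / P_a = 0.5×580.3 / 129.3 = 2.244.

2.24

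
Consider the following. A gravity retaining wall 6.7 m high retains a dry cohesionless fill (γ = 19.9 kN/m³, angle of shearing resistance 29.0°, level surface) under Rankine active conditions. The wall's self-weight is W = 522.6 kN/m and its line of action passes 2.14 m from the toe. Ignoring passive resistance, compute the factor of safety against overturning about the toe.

K_a = tan²(45° − 29.0°/2) = 0.3470.
P_a = ½K_aγH² = 0.5×0.3470×19.9×6.7² = 155.0 kN/m, acting at H/3 = 2.233 m above the base.
Overturning moment M_o = P_a × H/3 = 155.0 × 2.233 = 346.1.
Resisting moment M_r = W × 2.14 = 522.6 × 2.14 = 1118.
FS_overturning = M_r/M_o = 1118/346.1 = 3.231.

3.23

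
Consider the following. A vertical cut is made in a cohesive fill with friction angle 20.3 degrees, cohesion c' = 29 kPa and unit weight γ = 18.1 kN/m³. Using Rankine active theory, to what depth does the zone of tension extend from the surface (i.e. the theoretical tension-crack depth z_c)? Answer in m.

4.60 m

K_a = tan²(45° − 20.3°/2) = 0.4849; √K_a = 0.6963.
The active pressure is zero where K_a γ z = 2c√K_a, so z_c = 2c/(γ√K_a) = 2×29/(18.1×0.6963) = 4.602 m.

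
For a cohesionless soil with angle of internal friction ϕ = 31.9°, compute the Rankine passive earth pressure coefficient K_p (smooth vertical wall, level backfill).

3.24

K_p = (1 + sin φ)/(1 − sin φ) = tan²(45° + 31.9°/2) = 3.241.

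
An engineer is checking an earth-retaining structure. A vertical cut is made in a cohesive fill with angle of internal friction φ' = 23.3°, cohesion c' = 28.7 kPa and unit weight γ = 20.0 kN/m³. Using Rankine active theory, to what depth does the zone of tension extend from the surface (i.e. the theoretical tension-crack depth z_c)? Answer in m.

4.36 m

K_a = tan²(45° − 23.3°/2) = 0.4331; √K_a = 0.6581.
The active pressure is zero where K_a γ z = 2c√K_a, so z_c = 2c/(γ√K_a) = 2×28.7/(20.0×0.6581) = 4.361 m.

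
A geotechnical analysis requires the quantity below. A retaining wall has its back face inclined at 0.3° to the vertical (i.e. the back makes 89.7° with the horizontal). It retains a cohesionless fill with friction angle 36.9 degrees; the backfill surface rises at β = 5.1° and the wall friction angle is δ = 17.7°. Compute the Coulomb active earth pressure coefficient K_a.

K_a = sin²(α+φ) / [sin²α · sin(α−δ) · (1 + √{sin(φ+δ)sin(φ−β) / (sin(α−δ)sin(α+β))})²].
With α = 89.7°, φ = 36.9°, δ = 17.7°, β = 5.1°: K_a = 0.2421.

0.242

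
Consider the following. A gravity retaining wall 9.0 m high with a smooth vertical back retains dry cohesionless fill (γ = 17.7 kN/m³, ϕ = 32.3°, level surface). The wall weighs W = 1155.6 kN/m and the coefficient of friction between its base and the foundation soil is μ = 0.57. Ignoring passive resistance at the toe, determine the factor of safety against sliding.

K_a = tan²(45° − 32.3°/2) = 0.3035.
P_a = ½K_aγH² = 0.5×0.3035×17.7×9.0² = 217.6 kN/m, acting at H/3 = 3.000 m above the base.
FS_sliding = μW / P_a = 0.57×1155.6 / 217.6 = 3.028.

3.03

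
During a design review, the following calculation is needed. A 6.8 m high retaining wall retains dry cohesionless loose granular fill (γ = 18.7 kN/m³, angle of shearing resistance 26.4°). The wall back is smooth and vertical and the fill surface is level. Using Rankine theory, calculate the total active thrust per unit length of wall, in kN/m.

166 kN/m

K_a = tan²(45° − φ/2) = 0.3844.
P_a = ½ K_a γ H² = 0.5 × 0.3844 × 18.7 × 6.8² = 166.2 kN/m.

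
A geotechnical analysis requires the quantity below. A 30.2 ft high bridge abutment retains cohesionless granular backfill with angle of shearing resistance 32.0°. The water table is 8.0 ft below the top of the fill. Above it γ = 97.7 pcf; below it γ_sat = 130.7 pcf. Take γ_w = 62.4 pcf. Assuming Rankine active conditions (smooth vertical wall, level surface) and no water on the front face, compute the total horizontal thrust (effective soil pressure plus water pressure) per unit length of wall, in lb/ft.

26800 lb/ft

K_a = tan²(45° − φ/2) = 0.3073.
γ' = 130.7 − 62.4 = 68.30 pcf. Depth below WT = 22.2 ft.
σ'_h at WT = K_a γ d_w = 240.2 psf; at base = 240.2 + K_a γ' × 22.2 = 706.0 psf.
P₁ (0–8.0 ft) = ½×240.2×8.0 = 960.6. P₂ (8.0–30.2 ft) = ½(240.2+706.0)×22.2 = 10500.
P_w = ½ γ_w h₂² = 0.5×62.4×22.2² = 15380. Total = 960.6+10500+15380 = 26840 lb/ft.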